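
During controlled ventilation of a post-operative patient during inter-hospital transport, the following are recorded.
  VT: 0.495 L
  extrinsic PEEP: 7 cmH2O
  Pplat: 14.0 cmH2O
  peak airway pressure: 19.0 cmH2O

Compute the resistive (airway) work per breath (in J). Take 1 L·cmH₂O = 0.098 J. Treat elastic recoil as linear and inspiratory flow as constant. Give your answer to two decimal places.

0.24

With constant inspiratory flow the resistive pressure is constant at PIP − Pplat = 19.0 − 14.0 = 5.0 cmH2O, so resistive work = 5.0 × 0.495 = 2.475 L·cmH2O.
× 0.098 J/(L·cmH2O) → 0.2426 J.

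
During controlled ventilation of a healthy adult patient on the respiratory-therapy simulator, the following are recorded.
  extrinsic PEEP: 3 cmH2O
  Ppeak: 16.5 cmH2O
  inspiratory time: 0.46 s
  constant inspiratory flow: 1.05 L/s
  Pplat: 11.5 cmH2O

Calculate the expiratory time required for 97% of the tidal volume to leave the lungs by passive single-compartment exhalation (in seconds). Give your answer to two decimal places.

Vt = flow × Ti = 1.05 L/s × 0.46 s × 1000 mL/L = 483.0 mL.
R = (PIP − Pplat)/V̇ = (16.5 − 11.5) / 1.05 = 5.0/1.05 = 4.762 cmH2O·s/L.
C = Vt/(Pplat − PEEP) = 483.0 / (11.5 − 3) = 483.0/8.5 = 56.824 mL/cmH2O.
τ = R × C = 4.762 × 0.05682 L/cmH2O = 0.2706 s.
t = −τ·ln(1 − 0.97) = −0.2706·ln(0.03) = 0.9489 s.

0.95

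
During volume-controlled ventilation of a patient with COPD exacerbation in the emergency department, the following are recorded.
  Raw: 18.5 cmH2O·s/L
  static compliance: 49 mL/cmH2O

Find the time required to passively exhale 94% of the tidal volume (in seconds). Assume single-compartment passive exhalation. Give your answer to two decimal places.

2.55

τ = R × C = 18.5 × 49 mL/cmH2O = 18.5 × 0.049 L/cmH2O = 0.9065 s.
Exhaled fraction f = 1 − e^(−t/τ) → t = −τ·ln(1 − f) = −0.9065·ln(0.06) = 2.55 s.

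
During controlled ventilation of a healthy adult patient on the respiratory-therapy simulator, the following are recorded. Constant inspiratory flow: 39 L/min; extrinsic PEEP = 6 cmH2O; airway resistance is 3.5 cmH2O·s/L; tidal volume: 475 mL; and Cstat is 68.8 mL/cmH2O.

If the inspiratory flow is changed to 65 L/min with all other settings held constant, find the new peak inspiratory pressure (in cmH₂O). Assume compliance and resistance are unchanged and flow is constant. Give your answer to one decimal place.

16.7

Flow: 39 L/min ÷ 60 = 0.65 L/s.
New flow: 65 L/min ÷ 60 = 1.0833 L/s.
PIP = Vt/C + R·V̇ + PEEP (constant-flow equation of motion).
Only the resistive term changes: ΔPIP = R × ΔV̇ = 3.5 × (1.0833 − 0.65) = 3.5 × 0.4333 = 1.517 cmH2O.
Original PIP = 475/68.8 + 3.5×0.65 + 6 = 15.179 cmH2O; new PIP = 15.179 + (1.517) = 16.696 cmH2O.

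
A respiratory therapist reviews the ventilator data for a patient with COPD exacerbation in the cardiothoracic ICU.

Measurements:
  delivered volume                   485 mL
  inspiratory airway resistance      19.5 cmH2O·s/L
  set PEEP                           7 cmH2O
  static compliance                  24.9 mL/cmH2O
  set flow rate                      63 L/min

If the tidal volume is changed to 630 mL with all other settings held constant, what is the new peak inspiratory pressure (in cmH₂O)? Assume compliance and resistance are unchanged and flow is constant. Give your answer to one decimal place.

52.8

Flow: 63 L/min ÷ 60 = 1.05 L/s.
PIP = Vt/C + R·V̇ + PEEP (constant-flow equation of motion).
Only the elastic term changes: ΔPIP = ΔVt / C = (630 − 485) / 24.9 = 5.823 cmH2O.
Original PIP = 485/24.9 + 19.5×1.05 + 7 = 46.953 cmH2O; new PIP = 46.953 + (5.823) = 52.776 cmH2O.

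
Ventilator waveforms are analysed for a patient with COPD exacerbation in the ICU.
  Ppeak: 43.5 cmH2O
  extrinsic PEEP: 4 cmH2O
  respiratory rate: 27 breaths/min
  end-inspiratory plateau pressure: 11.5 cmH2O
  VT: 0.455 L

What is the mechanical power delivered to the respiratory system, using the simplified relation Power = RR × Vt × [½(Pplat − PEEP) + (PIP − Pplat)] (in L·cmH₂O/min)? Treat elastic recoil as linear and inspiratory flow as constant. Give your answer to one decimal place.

439.2

Per-breath work = Vt × [½(Pplat−PEEP) + (PIP−Pplat)] = 0.455 × [0.5×7.5 + 32.0] = 0.455 × 35.75 = 16.266 L·cmH2O.
Power = 27 × 16.266 = 439.18 L·cmH2O/min.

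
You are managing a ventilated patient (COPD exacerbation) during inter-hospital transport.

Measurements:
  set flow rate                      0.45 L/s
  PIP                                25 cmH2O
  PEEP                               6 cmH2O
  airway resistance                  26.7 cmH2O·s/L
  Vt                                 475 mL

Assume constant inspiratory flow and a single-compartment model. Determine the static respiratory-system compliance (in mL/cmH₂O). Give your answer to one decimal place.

68.0

Equation of motion (constant flow): PIP = Vt/C + R·V̇ + PEEP.
Vt/C = PIP − R·V̇ − PEEP = 25 − 26.7×0.45 − 6 = 25 − 12.015 − 6 = 6.985 cmH2O.
C = Vt / 6.985 = 475 / 6.985 = 68.003 mL/cmH2O.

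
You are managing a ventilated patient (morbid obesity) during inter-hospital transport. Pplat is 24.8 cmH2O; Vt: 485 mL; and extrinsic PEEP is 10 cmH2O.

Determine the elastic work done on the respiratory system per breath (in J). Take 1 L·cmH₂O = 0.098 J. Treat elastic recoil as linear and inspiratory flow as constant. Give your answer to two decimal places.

0.35

Elastic work ≈ ½ × (Pplat − PEEP) × Vt = 0.5 × (24.8 − 10) × 0.485 L = 0.5 × 14.8 × 0.485 = 3.589 L·cmH2O.
× 0.098 J/(L·cmH2O) → 0.3517 J.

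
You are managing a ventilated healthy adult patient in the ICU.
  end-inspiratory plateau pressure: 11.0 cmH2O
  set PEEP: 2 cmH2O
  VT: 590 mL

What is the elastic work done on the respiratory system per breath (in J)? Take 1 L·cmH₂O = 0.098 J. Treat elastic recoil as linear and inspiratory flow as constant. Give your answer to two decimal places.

Elastic work ≈ ½ × (Pplat − PEEP) × Vt = 0.5 × (11.0 − 2) × 0.590 L = 0.5 × 9.0 × 0.590 = 2.655 L·cmH2O.
× 0.098 J/(L·cmH2O) → 0.2602 J.

0.26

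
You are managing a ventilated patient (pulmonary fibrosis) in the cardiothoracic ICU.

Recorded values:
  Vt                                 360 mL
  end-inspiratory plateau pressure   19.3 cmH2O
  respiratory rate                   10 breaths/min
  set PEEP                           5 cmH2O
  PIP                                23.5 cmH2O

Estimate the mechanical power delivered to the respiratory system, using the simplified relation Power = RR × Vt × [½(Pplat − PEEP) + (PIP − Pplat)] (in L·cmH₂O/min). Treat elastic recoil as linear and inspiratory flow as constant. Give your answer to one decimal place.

Per-breath work = Vt × [½(Pplat−PEEP) + (PIP−Pplat)] = 0.360 × [0.5×14.3 + 4.2] = 0.360 × 11.35 = 4.086 L·cmH2O.
Power = 10 × 4.086 = 40.86 L·cmH2O/min.

40.9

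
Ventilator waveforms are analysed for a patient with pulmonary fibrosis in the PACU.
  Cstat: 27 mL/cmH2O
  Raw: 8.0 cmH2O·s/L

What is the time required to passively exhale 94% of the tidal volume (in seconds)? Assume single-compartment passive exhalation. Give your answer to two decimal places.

τ = R × C = 8.0 × 27 mL/cmH2O = 8.0 × 0.027 L/cmH2O = 0.216 s.
Exhaled fraction f = 1 − e^(−t/τ) → t = −τ·ln(1 − f) = −0.216·ln(0.06) = 0.6077 s.

0.61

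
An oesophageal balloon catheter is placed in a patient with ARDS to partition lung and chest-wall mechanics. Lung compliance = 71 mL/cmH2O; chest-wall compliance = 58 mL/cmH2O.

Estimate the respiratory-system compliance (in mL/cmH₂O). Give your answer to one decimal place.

Lung and chest wall are elastances in series: 1/Crs = 1/CL + 1/Ccw.
1/Crs = 1/71 + 1/58 = 0.03133.
Crs = 31.918 mL/cmH2O.

31.9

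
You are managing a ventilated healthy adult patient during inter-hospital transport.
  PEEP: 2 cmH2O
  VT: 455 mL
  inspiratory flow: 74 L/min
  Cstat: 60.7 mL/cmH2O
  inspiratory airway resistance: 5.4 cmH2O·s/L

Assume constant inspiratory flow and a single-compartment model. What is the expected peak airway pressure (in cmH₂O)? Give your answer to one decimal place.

Flow: 74 L/min ÷ 60 = 1.2333 L/s.
Equation of motion (constant flow): PIP = Vt/C + R·V̇ + PEEP.
PIP = 455/60.7 + 5.4×1.2333 + 2 = 7.496 + 6.66 + 2 = 16.156 cmH2O.

16.2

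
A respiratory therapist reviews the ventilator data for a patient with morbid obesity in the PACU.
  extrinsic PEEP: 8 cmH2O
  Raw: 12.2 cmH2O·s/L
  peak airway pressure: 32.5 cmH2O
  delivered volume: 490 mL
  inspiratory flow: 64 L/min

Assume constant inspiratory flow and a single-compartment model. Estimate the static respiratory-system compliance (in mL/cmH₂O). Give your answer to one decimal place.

42.7

Flow: 64 L/min ÷ 60 = 1.0667 L/s.
Equation of motion (constant flow): PIP = Vt/C + R·V̇ + PEEP.
Vt/C = PIP − R·V̇ − PEEP = 32.5 − 12.2×1.0667 − 8 = 32.5 − 13.014 − 8 = 11.486 cmH2O.
C = Vt / 11.486 = 490 / 11.486 = 42.661 mL/cmH2O.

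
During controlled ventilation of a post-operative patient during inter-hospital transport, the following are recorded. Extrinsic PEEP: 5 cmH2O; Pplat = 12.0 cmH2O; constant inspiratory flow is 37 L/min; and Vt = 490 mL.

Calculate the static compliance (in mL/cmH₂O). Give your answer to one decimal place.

70.0

Cstat = Vt / (Pplat − PEEP) = 490 / (12.0 − 5) = 490 / 7.0 = 70.0 mL/cmH2O.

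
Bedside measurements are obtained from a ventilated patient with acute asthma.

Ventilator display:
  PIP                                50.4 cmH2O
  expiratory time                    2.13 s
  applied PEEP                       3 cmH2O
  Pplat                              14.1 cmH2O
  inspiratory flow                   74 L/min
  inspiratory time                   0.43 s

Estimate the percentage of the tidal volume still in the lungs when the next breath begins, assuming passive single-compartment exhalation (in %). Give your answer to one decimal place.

22.0

Flow: 74 L/min ÷ 60 = 1.2333 L/s.
Vt = flow × Ti = 1.2333 L/s × 0.43 s × 1000 mL/L = 530.32 mL.
R = (PIP − Pplat)/V̇ = (50.4 − 14.1) / 1.2333 = 36.3/1.2333 = 29.433 cmH2O·s/L.
C = Vt/(Pplat − PEEP) = 530.32 / (14.1 − 3) = 530.32/11.1 = 47.777 mL/cmH2O.
τ = R × C = 29.433 × 0.04778 L/cmH2O = 1.406 s.
Fraction remaining at end-expiration = e^(−Te/τ) = e^(−2.13/1.406) = 0.2198 → 21.98%.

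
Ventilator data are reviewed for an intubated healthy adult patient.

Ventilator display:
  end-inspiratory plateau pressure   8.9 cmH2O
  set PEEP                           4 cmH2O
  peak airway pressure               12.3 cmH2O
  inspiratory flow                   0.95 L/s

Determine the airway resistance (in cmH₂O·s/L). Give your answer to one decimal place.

Raw = (PIP − Pplat) / flow = (12.3 − 8.9) / 0.95 = 3.4 / 0.95 = 3.579 cmH2O·s/L.

3.6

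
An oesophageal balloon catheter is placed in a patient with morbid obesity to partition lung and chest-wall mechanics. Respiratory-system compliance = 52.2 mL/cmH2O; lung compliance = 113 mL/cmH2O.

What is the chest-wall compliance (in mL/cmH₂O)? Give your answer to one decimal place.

1/Ccw = 1/Crs − 1/CL.
1/Ccw = 1/52.2 − 1/113 = 0.01031.
Ccw = 96.993 mL/cmH2O.

97.0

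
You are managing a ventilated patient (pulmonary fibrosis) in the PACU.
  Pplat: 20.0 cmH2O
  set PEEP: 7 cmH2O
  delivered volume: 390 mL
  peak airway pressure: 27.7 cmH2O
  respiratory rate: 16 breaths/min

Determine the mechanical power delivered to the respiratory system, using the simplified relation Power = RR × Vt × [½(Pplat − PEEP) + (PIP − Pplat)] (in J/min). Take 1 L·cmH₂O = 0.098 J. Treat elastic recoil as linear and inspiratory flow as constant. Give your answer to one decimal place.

Per-breath work = Vt × [½(Pplat−PEEP) + (PIP−Pplat)] = 0.390 × [0.5×13.0 + 7.7] = 0.390 × 14.2 = 5.538 L·cmH2O.
Power = 16 × 5.538 = 88.608 L·cmH2O/min.
× 0.098 J/(L·cmH2O) → 8.684 J/min.

8.7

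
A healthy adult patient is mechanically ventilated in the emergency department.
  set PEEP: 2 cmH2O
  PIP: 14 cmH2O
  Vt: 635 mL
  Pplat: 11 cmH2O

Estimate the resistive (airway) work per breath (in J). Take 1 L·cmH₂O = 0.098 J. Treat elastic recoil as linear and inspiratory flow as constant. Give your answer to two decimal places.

0.19

With constant inspiratory flow the resistive pressure is constant at PIP − Pplat = 14 − 11 = 3.0 cmH2O, so resistive work = 3.0 × 0.635 = 1.905 L·cmH2O.
× 0.098 J/(L·cmH2O) → 0.1867 J.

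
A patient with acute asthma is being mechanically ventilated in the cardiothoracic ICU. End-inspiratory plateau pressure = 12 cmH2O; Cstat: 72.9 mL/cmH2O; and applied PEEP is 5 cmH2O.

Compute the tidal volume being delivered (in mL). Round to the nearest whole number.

Vt = Cstat × (Pplat − PEEP) = 72.9 × (12 − 5) = 72.9 × 7.0 = 510.3 mL.

510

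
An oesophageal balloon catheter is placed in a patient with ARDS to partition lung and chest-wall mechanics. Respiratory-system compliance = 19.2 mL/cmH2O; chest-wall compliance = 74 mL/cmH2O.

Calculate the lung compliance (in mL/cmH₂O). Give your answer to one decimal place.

25.9

1/CL = 1/Crs − 1/Ccw.
1/CL = 1/19.2 − 1/74 = 0.03857.
CL = 25.927 mL/cmH2O.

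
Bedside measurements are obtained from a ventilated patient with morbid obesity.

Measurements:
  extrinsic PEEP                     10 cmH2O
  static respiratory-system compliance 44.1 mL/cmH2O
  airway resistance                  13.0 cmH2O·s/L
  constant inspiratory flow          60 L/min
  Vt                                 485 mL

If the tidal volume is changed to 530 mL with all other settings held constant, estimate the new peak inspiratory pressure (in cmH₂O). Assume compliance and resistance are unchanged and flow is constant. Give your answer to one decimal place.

35.0

Flow: 60 L/min ÷ 60 = 1 L/s.
PIP = Vt/C + R·V̇ + PEEP (constant-flow equation of motion).
Only the elastic term changes: ΔPIP = ΔVt / C = (530 − 485) / 44.1 = 1.02 cmH2O.
Original PIP = 485/44.1 + 13.0×1 + 10 = 33.998 cmH2O; new PIP = 33.998 + (1.02) = 35.018 cmH2O.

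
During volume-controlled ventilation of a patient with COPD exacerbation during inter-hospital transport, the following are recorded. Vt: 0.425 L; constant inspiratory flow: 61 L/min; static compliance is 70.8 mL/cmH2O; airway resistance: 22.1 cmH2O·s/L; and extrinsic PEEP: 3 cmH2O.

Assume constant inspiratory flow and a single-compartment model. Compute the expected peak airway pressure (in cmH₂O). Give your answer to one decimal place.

Flow: 61 L/min ÷ 60 = 1.0167 L/s.
Equation of motion (constant flow): PIP = Vt/C + R·V̇ + PEEP.
PIP = 425/70.8 + 22.1×1.0167 + 3 = 6.003 + 22.469 + 3 = 31.472 cmH2O.

31.5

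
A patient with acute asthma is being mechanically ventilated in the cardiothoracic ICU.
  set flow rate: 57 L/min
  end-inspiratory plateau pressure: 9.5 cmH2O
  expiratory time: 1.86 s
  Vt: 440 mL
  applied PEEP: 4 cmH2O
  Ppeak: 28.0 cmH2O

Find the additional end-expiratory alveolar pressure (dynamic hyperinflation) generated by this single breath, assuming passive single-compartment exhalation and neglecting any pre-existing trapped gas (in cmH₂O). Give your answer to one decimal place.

Flow: 57 L/min ÷ 60 = 0.95 L/s.
R = (PIP − Pplat)/V̇ = (28.0 − 9.5) / 0.95 = 18.5/0.95 = 19.474 cmH2O·s/L.
C = Vt/(Pplat − PEEP) = 440.0 / (9.5 − 4) = 440.0/5.5 = 80.0 mL/cmH2O.
τ = R × C = 19.474 × 0.08 L/cmH2O = 1.558 s.
Fraction remaining = e^(−Te/τ) = e^(−1.86/1.558) = 0.3031; trapped volume = 440.0 × 0.3031 = 133.36 mL.
Additional alveolar pressure from trapping ≈ V_trapped / C = 133.36 / 80.0 = 1.667 cmH2O.

1.7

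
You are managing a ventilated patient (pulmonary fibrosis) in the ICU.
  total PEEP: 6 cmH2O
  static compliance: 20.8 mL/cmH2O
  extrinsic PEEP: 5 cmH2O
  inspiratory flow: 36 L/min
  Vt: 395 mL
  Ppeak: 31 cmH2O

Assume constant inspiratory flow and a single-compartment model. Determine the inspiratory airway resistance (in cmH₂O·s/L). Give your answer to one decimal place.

10.0

Flow: 36 L/min ÷ 60 = 0.6 L/s.
Total PEEP = 6 cmH2O (set 5 + intrinsic 1); this is the baseline alveolar pressure.
Equation of motion (constant flow): PIP = Vt/C + R·V̇ + PEEP.
R·V̇ = PIP − Vt/C − PEEP = 31 − 395/20.8 − 6 = 31 − 18.99 − 6 = 6.01 cmH2O.
R = 6.01 / 0.6 = 10.017 cmH2O·s/L.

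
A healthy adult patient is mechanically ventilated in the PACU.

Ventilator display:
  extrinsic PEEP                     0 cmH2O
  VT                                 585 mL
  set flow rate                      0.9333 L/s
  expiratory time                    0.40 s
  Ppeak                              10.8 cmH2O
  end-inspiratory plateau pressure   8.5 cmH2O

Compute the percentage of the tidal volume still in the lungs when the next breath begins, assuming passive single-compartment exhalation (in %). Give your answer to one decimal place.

9.5

R = (PIP − Pplat)/V̇ = (10.8 − 8.5) / 0.9333 = 2.3/0.9333 = 2.464 cmH2O·s/L.
C = Vt/(Pplat − PEEP) = 585.0 / (8.5 − 0) = 585.0/8.5 = 68.824 mL/cmH2O.
τ = R × C = 2.464 × 0.06882 L/cmH2O = 0.1696 s.
Fraction remaining at end-expiration = e^(−Te/τ) = e^(−0.40/0.1696) = 0.09456 → 9.456%.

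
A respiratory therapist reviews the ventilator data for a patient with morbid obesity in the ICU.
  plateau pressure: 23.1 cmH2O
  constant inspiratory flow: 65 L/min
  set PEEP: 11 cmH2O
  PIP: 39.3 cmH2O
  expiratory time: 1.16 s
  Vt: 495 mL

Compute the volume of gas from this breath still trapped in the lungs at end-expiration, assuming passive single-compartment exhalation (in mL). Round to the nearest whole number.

74

Flow: 65 L/min ÷ 60 = 1.0833 L/s.
R = (PIP − Pplat)/V̇ = (39.3 − 23.1) / 1.0833 = 16.2/1.0833 = 14.954 cmH2O·s/L.
C = Vt/(Pplat − PEEP) = 495.0 / (23.1 − 11) = 495.0/12.1 = 40.909 mL/cmH2O.
τ = R × C = 14.954 × 0.04091 L/cmH2O = 0.6118 s.
Fraction remaining = e^(−Te/τ) = e^(−1.16/0.6118) = 0.1502.
Trapped volume = 495.0 × 0.1502 = 74.349 mL.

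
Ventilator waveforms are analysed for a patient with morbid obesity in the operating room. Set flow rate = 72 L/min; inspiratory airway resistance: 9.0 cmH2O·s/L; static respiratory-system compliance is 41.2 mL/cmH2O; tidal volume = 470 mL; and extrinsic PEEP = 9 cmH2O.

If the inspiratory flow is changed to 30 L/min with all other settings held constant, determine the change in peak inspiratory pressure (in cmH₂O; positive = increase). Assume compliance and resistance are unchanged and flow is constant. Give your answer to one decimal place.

-6.3

Flow: 72 L/min ÷ 60 = 1.2 L/s.
New flow: 30 L/min ÷ 60 = 0.5 L/s.
PIP = Vt/C + R·V̇ + PEEP (constant-flow equation of motion).
Only the resistive term changes: ΔPIP = R × ΔV̇ = 9.0 × (0.5 − 1.2) = 9.0 × -0.7 = -6.3 cmH2O.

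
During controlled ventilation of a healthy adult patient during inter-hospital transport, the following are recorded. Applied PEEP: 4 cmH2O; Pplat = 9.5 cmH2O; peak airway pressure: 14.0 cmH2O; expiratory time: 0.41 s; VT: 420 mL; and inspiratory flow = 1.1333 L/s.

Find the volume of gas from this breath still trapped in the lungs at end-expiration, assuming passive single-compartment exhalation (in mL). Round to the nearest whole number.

R = (PIP − Pplat)/V̇ = (14.0 − 9.5) / 1.1333 = 4.5/1.1333 = 3.971 cmH2O·s/L.
C = Vt/(Pplat − PEEP) = 420.0 / (9.5 − 4) = 420.0/5.5 = 76.364 mL/cmH2O.
τ = R × C = 3.971 × 0.07636 L/cmH2O = 0.3032 s.
Fraction remaining = e^(−Te/τ) = e^(−0.41/0.3032) = 0.2587.
Trapped volume = 420.0 × 0.2587 = 108.65 mL.

109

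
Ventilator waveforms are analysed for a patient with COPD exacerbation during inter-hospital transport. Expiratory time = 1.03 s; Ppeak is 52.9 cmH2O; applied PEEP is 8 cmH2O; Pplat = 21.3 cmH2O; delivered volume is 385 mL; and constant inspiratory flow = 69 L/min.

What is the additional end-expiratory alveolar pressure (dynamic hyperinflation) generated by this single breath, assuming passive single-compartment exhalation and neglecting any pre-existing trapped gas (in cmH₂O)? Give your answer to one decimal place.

3.6

Flow: 69 L/min ÷ 60 = 1.15 L/s.
R = (PIP − Pplat)/V̇ = (52.9 − 21.3) / 1.15 = 31.6/1.15 = 27.478 cmH2O·s/L.
C = Vt/(Pplat − PEEP) = 385.0 / (21.3 − 8) = 385.0/13.3 = 28.947 mL/cmH2O.
τ = R × C = 27.478 × 0.02895 L/cmH2O = 0.7955 s.
Fraction remaining = e^(−Te/τ) = e^(−1.03/0.7955) = 0.274; trapped volume = 385.0 × 0.274 = 105.49 mL.
Additional alveolar pressure from trapping ≈ V_trapped / C = 105.49 / 28.947 = 3.644 cmH2O.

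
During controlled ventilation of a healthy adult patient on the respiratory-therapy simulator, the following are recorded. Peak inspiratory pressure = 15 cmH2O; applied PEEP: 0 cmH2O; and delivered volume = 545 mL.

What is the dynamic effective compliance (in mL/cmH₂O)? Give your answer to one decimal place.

Dynamic compliance = Vt / (PIP − PEEP) = 545 / (15 − 0) = 545 / 15.0 = 36.333 mL/cmH2O.

36.3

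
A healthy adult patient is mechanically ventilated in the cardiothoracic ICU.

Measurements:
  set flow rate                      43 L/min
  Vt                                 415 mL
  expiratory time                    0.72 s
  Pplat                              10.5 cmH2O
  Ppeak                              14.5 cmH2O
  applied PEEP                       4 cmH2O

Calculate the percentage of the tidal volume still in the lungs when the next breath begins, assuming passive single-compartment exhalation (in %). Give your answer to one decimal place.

13.3

Flow: 43 L/min ÷ 60 = 0.7167 L/s.
R = (PIP − Pplat)/V̇ = (14.5 − 10.5) / 0.7167 = 4.0/0.7167 = 5.581 cmH2O·s/L.
C = Vt/(Pplat − PEEP) = 415.0 / (10.5 − 4) = 415.0/6.5 = 63.846 mL/cmH2O.
τ = R × C = 5.581 × 0.06385 L/cmH2O = 0.3563 s.
Fraction remaining at end-expiration = e^(−Te/τ) = e^(−0.72/0.3563) = 0.1326 → 13.26%.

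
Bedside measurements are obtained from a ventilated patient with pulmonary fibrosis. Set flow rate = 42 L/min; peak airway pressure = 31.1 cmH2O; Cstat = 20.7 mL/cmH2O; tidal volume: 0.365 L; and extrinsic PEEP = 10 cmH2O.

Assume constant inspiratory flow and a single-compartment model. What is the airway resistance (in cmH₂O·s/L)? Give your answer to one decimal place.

5.0

Flow: 42 L/min ÷ 60 = 0.7 L/s.
Equation of motion (constant flow): PIP = Vt/C + R·V̇ + PEEP.
R·V̇ = PIP − Vt/C − PEEP = 31.1 − 365/20.7 − 10 = 31.1 − 17.633 − 10 = 3.467 cmH2O.
R = 3.467 / 0.7 = 4.953 cmH2O·s/L.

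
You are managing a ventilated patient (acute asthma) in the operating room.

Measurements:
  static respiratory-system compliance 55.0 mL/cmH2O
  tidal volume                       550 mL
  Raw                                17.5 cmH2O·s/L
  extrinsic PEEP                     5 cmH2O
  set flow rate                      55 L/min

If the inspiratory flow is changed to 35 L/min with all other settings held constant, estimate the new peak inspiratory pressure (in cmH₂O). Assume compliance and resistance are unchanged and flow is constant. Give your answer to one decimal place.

25.2

Flow: 55 L/min ÷ 60 = 0.9167 L/s.
New flow: 35 L/min ÷ 60 = 0.5833 L/s.
PIP = Vt/C + R·V̇ + PEEP (constant-flow equation of motion).
Only the resistive term changes: ΔPIP = R × ΔV̇ = 17.5 × (0.5833 − 0.9167) = 17.5 × -0.3334 = -5.835 cmH2O.
Original PIP = 550/55.0 + 17.5×0.9167 + 5 = 31.042 cmH2O; new PIP = 31.042 + (-5.835) = 25.207 cmH2O.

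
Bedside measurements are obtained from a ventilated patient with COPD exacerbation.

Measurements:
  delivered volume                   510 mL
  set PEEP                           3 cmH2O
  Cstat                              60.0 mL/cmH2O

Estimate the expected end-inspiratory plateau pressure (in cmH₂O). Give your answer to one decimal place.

Pplat = PEEP + Vt / Cstat = 3 + 510 / 60.0 = 3 + 8.5 = 11.5 cmH2O.

11.5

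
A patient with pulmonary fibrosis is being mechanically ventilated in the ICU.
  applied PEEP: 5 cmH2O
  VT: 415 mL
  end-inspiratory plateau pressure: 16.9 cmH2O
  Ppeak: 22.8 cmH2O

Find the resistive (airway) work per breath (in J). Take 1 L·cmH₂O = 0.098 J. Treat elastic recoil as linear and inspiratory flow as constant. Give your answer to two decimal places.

With constant inspiratory flow the resistive pressure is constant at PIP − Pplat = 22.8 − 16.9 = 5.9 cmH2O, so resistive work = 5.9 × 0.415 = 2.449 L·cmH2O.
× 0.098 J/(L·cmH2O) → 0.24 J.

0.24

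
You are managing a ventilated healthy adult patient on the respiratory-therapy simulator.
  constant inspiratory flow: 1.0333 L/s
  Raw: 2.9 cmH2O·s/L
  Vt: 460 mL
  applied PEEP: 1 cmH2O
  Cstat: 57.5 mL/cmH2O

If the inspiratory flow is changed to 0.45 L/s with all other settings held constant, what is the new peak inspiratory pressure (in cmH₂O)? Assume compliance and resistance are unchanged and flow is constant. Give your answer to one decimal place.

10.3

PIP = Vt/C + R·V̇ + PEEP (constant-flow equation of motion).
Only the resistive term changes: ΔPIP = R × ΔV̇ = 2.9 × (0.45 − 1.0333) = 2.9 × -0.5833 = -1.692 cmH2O.
Original PIP = 460/57.5 + 2.9×1.0333 + 1 = 11.997 cmH2O; new PIP = 11.997 + (-1.692) = 10.305 cmH2O.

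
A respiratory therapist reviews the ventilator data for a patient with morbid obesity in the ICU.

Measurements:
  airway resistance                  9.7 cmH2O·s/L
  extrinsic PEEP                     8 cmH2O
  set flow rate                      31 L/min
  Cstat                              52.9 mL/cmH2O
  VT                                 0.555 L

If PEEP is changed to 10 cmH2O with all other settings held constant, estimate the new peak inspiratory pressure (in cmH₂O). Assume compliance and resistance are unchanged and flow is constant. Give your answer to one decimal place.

Flow: 31 L/min ÷ 60 = 0.5167 L/s.
PIP = Vt/C + R·V̇ + PEEP (constant-flow equation of motion).
Only the baseline term changes: ΔPIP = ΔPEEP = 10 − 8 = 2.0 cmH2O.
Original PIP = 555/52.9 + 9.7×0.5167 + 8 = 23.503 cmH2O; new PIP = 23.503 + (2.0) = 25.503 cmH2O.

25.5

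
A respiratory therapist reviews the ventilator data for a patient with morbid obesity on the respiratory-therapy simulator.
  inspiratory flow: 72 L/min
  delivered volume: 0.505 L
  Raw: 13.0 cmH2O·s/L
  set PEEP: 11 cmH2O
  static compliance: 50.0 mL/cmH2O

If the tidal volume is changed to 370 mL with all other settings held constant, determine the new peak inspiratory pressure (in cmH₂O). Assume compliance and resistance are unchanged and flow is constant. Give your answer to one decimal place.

Flow: 72 L/min ÷ 60 = 1.2 L/s.
PIP = Vt/C + R·V̇ + PEEP (constant-flow equation of motion).
Only the elastic term changes: ΔPIP = ΔVt / C = (370 − 505) / 50.0 = -2.7 cmH2O.
Original PIP = 505/50.0 + 13.0×1.2 + 11 = 36.7 cmH2O; new PIP = 36.7 + (-2.7) = 34.0 cmH2O.

34.0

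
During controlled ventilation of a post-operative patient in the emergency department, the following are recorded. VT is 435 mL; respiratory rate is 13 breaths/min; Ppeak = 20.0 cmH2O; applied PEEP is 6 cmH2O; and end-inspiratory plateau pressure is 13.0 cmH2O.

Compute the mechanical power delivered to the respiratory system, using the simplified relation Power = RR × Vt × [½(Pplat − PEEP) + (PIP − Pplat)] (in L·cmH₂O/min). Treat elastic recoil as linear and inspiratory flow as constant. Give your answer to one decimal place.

59.4

Per-breath work = Vt × [½(Pplat−PEEP) + (PIP−Pplat)] = 0.435 × [0.5×7.0 + 7.0] = 0.435 × 10.5 = 4.568 L·cmH2O.
Power = 13 × 4.568 = 59.384 L·cmH2O/min.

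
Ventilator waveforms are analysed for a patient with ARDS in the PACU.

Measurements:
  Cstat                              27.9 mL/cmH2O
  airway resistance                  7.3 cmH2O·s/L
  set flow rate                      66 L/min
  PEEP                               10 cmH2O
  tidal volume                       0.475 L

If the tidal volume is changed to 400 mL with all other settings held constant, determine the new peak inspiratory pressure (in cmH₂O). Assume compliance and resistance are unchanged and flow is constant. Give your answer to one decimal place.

32.4

Flow: 66 L/min ÷ 60 = 1.1 L/s.
PIP = Vt/C + R·V̇ + PEEP (constant-flow equation of motion).
Only the elastic term changes: ΔPIP = ΔVt / C = (400 − 475) / 27.9 = -2.688 cmH2O.
Original PIP = 475/27.9 + 7.3×1.1 + 10 = 35.055 cmH2O; new PIP = 35.055 + (-2.688) = 32.367 cmH2O.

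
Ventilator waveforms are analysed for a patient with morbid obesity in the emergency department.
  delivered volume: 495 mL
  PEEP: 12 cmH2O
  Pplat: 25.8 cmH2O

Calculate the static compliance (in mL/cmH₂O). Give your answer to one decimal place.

Cstat = Vt / (Pplat − PEEP) = 495 / (25.8 − 12) = 495 / 13.8 = 35.87 mL/cmH2O.

35.9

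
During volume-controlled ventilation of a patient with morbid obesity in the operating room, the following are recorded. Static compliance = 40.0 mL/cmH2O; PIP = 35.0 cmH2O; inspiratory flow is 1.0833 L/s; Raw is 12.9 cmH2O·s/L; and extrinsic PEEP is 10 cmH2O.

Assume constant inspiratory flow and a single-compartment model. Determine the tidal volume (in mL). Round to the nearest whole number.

Equation of motion (constant flow): PIP = Vt/C + R·V̇ + PEEP.
Vt/C = PIP − R·V̇ − PEEP = 35.0 − 13.975 − 10 = 11.025 cmH2O.
Vt = C × 11.025 = 40.0 × 11.025 = 441.0 mL.

441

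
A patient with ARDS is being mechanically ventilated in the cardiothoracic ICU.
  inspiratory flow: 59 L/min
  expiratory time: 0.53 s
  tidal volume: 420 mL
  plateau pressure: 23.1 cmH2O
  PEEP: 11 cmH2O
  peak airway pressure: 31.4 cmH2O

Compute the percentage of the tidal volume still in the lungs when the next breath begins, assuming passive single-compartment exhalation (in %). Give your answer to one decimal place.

Flow: 59 L/min ÷ 60 = 0.9833 L/s.
R = (PIP − Pplat)/V̇ = (31.4 − 23.1) / 0.9833 = 8.3/0.9833 = 8.441 cmH2O·s/L.
C = Vt/(Pplat − PEEP) = 420.0 / (23.1 − 11) = 420.0/12.1 = 34.711 mL/cmH2O.
τ = R × C = 8.441 × 0.03471 L/cmH2O = 0.293 s.
Fraction remaining at end-expiration = e^(−Te/τ) = e^(−0.53/0.293) = 0.1638 → 16.38%.

16.4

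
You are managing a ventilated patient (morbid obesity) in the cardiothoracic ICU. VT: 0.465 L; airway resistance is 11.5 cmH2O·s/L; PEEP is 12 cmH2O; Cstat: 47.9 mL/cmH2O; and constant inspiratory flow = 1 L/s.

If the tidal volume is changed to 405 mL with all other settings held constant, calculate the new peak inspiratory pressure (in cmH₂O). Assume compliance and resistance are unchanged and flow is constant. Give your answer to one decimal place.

32.0

PIP = Vt/C + R·V̇ + PEEP (constant-flow equation of motion).
Only the elastic term changes: ΔPIP = ΔVt / C = (405 − 465) / 47.9 = -1.253 cmH2O.
Original PIP = 465/47.9 + 11.5×1 + 12 = 33.208 cmH2O; new PIP = 33.208 + (-1.253) = 31.955 cmH2O.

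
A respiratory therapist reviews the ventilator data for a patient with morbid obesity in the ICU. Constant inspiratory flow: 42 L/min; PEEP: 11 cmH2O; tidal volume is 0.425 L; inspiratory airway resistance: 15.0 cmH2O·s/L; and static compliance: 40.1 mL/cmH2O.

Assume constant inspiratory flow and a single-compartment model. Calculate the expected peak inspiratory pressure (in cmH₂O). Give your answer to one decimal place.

Flow: 42 L/min ÷ 60 = 0.7 L/s.
Equation of motion (constant flow): PIP = Vt/C + R·V̇ + PEEP.
PIP = 425/40.1 + 15.0×0.7 + 11 = 10.599 + 10.5 + 11 = 32.099 cmH2O.

32.1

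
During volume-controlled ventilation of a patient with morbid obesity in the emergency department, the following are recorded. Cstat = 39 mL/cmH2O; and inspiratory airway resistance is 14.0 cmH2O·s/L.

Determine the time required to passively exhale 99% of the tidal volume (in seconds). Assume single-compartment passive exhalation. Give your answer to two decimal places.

τ = R × C = 14.0 × 39 mL/cmH2O = 14.0 × 0.039 L/cmH2O = 0.546 s.
Exhaled fraction f = 1 − e^(−t/τ) → t = −τ·ln(1 − f) = −0.546·ln(0.01) = 2.514 s.

2.51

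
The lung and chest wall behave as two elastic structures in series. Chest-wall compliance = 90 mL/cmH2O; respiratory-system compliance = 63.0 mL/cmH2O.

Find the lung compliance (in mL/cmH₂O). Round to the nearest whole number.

210

1/CL = 1/Crs − 1/Ccw.
1/CL = 1/63.0 − 1/90 = 0.004762.
CL = 210.0 mL/cmH2O.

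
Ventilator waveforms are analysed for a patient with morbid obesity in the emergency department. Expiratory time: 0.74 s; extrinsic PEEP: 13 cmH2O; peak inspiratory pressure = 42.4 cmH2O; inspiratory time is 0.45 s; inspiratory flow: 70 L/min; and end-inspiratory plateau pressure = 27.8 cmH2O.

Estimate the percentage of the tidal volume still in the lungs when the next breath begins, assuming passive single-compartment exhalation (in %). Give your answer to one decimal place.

18.9

Flow: 70 L/min ÷ 60 = 1.1667 L/s.
Vt = flow × Ti = 1.1667 L/s × 0.45 s × 1000 mL/L = 525.02 mL.
R = (PIP − Pplat)/V̇ = (42.4 − 27.8) / 1.1667 = 14.6/1.1667 = 12.514 cmH2O·s/L.
C = Vt/(Pplat − PEEP) = 525.02 / (27.8 − 13) = 525.02/14.8 = 35.474 mL/cmH2O.
τ = R × C = 12.514 × 0.03547 L/cmH2O = 0.4439 s.
Fraction remaining at end-expiration = e^(−Te/τ) = e^(−0.74/0.4439) = 0.1888 → 18.88%.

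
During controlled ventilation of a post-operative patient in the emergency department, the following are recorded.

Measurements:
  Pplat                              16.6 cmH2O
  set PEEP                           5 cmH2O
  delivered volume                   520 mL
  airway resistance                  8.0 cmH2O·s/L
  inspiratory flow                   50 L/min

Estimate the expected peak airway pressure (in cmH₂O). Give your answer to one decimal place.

Flow: 50 L/min ÷ 60 = 0.8333 L/s.
PIP = Pplat + Raw × flow = 16.6 + 8.0 × 0.8333 = 16.6 + 6.666 = 23.266 cmH2O.

23.3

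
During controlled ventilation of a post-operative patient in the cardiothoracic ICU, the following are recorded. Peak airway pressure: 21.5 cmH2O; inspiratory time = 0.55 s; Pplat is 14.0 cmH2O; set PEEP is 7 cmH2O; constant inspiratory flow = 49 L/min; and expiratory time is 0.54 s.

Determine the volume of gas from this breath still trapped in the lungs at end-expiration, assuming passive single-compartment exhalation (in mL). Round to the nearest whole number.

Flow: 49 L/min ÷ 60 = 0.8167 L/s.
Vt = flow × Ti = 0.8167 L/s × 0.55 s × 1000 mL/L = 449.19 mL.
R = (PIP − Pplat)/V̇ = (21.5 − 14.0) / 0.8167 = 7.5/0.8167 = 9.183 cmH2O·s/L.
C = Vt/(Pplat − PEEP) = 449.19 / (14.0 − 7) = 449.19/7.0 = 64.17 mL/cmH2O.
τ = R × C = 9.183 × 0.06417 L/cmH2O = 0.5893 s.
Fraction remaining = e^(−Te/τ) = e^(−0.54/0.5893) = 0.4.
Trapped volume = 449.19 × 0.4 = 179.68 mL.

180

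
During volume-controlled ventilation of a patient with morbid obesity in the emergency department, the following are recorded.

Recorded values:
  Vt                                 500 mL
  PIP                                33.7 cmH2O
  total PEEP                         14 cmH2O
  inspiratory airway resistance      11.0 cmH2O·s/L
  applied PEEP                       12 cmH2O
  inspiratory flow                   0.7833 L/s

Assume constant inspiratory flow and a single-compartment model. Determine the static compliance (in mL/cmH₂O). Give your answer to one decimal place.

45.1

Total PEEP = 14 cmH2O (set 12 + intrinsic 2); this is the baseline alveolar pressure.
Equation of motion (constant flow): PIP = Vt/C + R·V̇ + PEEP.
Vt/C = PIP − R·V̇ − PEEP = 33.7 − 11.0×0.7833 − 14 = 33.7 − 8.616 − 14 = 11.084 cmH2O.
C = Vt / 11.084 = 500 / 11.084 = 45.11 mL/cmH2O.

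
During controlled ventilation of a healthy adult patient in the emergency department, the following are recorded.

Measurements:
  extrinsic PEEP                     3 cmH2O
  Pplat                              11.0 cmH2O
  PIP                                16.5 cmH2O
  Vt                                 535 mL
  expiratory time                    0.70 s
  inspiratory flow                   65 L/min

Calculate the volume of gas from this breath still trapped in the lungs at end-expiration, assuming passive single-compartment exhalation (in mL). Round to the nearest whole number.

Flow: 65 L/min ÷ 60 = 1.0833 L/s.
R = (PIP − Pplat)/V̇ = (16.5 − 11.0) / 1.0833 = 5.5/1.0833 = 5.077 cmH2O·s/L.
C = Vt/(Pplat − PEEP) = 535.0 / (11.0 − 3) = 535.0/8.0 = 66.875 mL/cmH2O.
τ = R × C = 5.077 × 0.06688 L/cmH2O = 0.3395 s.
Fraction remaining = e^(−Te/τ) = e^(−0.70/0.3395) = 0.1272.
Trapped volume = 535.0 × 0.1272 = 68.052 mL.

68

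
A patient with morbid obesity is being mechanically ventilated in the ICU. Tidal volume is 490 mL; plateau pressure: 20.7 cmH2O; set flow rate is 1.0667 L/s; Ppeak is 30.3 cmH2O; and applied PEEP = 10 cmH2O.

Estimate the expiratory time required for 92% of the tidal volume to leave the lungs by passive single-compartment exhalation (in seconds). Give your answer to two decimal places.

1.04

R = (PIP − Pplat)/V̇ = (30.3 − 20.7) / 1.0667 = 9.6/1.0667 = 9.0 cmH2O·s/L.
C = Vt/(Pplat − PEEP) = 490.0 / (20.7 − 10) = 490.0/10.7 = 45.794 mL/cmH2O.
τ = R × C = 9.0 × 0.04579 L/cmH2O = 0.4121 s.
t = −τ·ln(1 − 0.92) = −0.4121·ln(0.08) = 1.041 s.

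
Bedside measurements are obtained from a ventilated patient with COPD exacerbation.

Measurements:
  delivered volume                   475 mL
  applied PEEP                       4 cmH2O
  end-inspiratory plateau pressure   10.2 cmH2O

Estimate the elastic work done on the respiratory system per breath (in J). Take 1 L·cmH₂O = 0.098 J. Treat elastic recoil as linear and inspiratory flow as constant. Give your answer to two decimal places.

0.14

Elastic work ≈ ½ × (Pplat − PEEP) × Vt = 0.5 × (10.2 − 4) × 0.475 L = 0.5 × 6.2 × 0.475 = 1.473 L·cmH2O.
× 0.098 J/(L·cmH2O) → 0.1444 J.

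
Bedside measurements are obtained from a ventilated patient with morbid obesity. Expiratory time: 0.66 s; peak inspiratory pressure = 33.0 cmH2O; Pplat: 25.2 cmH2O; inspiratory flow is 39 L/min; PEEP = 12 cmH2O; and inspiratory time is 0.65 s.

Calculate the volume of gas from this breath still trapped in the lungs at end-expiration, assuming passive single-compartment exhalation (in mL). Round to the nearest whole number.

Flow: 39 L/min ÷ 60 = 0.65 L/s.
Vt = flow × Ti = 0.65 L/s × 0.65 s × 1000 mL/L = 422.5 mL.
R = (PIP − Pplat)/V̇ = (33.0 − 25.2) / 0.65 = 7.8/0.65 = 12.0 cmH2O·s/L.
C = Vt/(Pplat − PEEP) = 422.5 / (25.2 − 12) = 422.5/13.2 = 32.008 mL/cmH2O.
τ = R × C = 12.0 × 0.03201 L/cmH2O = 0.3841 s.
Fraction remaining = e^(−Te/τ) = e^(−0.66/0.3841) = 0.1794.
Trapped volume = 422.5 × 0.1794 = 75.797 mL.

76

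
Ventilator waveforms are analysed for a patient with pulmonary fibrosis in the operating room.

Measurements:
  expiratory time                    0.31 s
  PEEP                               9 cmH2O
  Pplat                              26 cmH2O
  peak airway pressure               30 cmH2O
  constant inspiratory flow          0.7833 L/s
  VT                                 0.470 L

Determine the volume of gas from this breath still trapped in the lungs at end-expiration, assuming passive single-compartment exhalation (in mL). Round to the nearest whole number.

R = (PIP − Pplat)/V̇ = (30 − 26) / 0.7833 = 4.0/0.7833 = 5.107 cmH2O·s/L.
C = Vt/(Pplat − PEEP) = 470.0 / (26 − 9) = 470.0/17.0 = 27.647 mL/cmH2O.
τ = R × C = 5.107 × 0.02765 L/cmH2O = 0.1412 s.
Fraction remaining = e^(−Te/τ) = e^(−0.31/0.1412) = 0.1113.
Trapped volume = 470.0 × 0.1113 = 52.311 mL.

52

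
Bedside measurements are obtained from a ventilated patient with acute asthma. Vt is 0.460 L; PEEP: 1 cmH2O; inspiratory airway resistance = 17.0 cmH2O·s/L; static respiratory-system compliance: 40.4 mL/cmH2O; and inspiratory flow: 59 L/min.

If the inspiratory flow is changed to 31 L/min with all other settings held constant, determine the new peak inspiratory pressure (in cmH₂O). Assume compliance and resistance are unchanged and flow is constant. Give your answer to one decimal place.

Flow: 59 L/min ÷ 60 = 0.9833 L/s.
New flow: 31 L/min ÷ 60 = 0.5167 L/s.
PIP = Vt/C + R·V̇ + PEEP (constant-flow equation of motion).
Only the resistive term changes: ΔPIP = R × ΔV̇ = 17.0 × (0.5167 − 0.9833) = 17.0 × -0.4666 = -7.932 cmH2O.
Original PIP = 460/40.4 + 17.0×0.9833 + 1 = 29.102 cmH2O; new PIP = 29.102 + (-7.932) = 21.17 cmH2O.

21.2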